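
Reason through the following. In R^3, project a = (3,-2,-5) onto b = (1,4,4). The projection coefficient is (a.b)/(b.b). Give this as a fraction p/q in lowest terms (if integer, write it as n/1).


Projection coefficient = (a . b) / (b . b)
a . b = 3*1 + (-2)*4 + (-5)*4
= 3 + (-8) + (-20) = -25
b . b = 1^2 + 4^2 + 4^2
= 1 + 16 + 16 = 33
Coefficient = -25/33
In lowest terms: -25/33


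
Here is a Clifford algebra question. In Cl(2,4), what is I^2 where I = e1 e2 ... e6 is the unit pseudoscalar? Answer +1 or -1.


The pseudoscalar I = e1...e_n (product of all n generators) of Cl(p,q) satisfies I^2 = (-1)^(q + n(n-1)/2).
p = 2, q = 4, n = p + q = 6
n(n-1)/2 = 6 * 5 / 2 = 15
Exponent = q + n(n-1)/2 = 4 + 15 = 19
I^2 = (-1)^19 = -1


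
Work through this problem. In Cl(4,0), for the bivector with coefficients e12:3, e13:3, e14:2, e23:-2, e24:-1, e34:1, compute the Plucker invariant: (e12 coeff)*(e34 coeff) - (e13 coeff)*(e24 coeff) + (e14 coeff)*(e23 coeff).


Plucker relation: af - be + cd
a*f = 3*1 = 3
b*e = 3*(-1) = -3
c*d = 2*(-2) = -4
af - be + cd = 3 - (-3) + (-4)
= 2


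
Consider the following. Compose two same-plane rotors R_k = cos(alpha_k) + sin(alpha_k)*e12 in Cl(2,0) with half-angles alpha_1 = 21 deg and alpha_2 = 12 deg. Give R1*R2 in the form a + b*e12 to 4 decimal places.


Same-plane rotors commute and their half-angles add:
R1*R2 = cos(a1 + a2) + sin(a1 + a2)*e12.
a1 + a2 = 21 + 12 = 33 deg
cos(33 deg) = 0.8387
sin(33 deg) = 0.5446
R1*R2 = 0.8387 + 0.5446*e12


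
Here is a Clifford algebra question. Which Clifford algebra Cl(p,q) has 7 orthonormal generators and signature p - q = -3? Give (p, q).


We need p + q = 7 and p - q = -3.
Adding: 2p = 7 + (-3) = 4, so p = 2.
Then q = 7 - 2 = 5.
(p, q) = (2, 5)


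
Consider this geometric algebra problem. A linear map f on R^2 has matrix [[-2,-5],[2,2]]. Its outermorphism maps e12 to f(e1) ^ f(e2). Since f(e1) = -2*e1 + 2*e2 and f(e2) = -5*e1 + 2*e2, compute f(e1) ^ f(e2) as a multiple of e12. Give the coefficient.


The outermorphism of a linear map f sends e1^e2 to f(e1)^f(e2).
f(e1) = -2*e1 + 2*e2
f(e2) = -5*e1 + 2*e2
f(e1) ^ f(e2) = (-2*e1 + 2*e2) ^ (-5*e1 + 2*e2)
= (-2)*2*e12 + 2*(-5)*e21
= (-4 - (-10))*e12
= 6*e12
Coefficient = 6


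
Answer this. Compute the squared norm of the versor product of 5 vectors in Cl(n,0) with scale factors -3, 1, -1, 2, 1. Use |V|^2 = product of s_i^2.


Each vector v_i has |v_i|^2 = s_i^2
Squared scales: (-3)^2 = 9, 1^2 = 1, (-1)^2 = 1, 2^2 = 4, 1^2 = 1
|V|^2 = 9 * 1 * 1 * 4 * 1
= 36


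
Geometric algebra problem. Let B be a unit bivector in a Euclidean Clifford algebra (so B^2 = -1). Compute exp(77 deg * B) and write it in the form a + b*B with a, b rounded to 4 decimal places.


For a unit bivector B with B^2 = -1, the exponential series gives
e^(theta*B) = cos(theta) + sin(theta)*B (the GA analogue of Euler's formula).
theta = 77 degrees = 1.343904 rad
cos(77 deg) = 0.2250
sin(77 deg) = 0.9744
exp(theta*B) = 0.2250 + 0.9744*B


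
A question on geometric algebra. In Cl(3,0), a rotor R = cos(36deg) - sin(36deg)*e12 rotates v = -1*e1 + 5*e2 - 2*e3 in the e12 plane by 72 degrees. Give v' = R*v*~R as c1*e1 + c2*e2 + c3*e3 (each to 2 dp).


Rotor R = cos(36deg) - sin(36deg)*e12
Rotation angle theta = 2 * 36 = 72 degrees in the e12 plane (e1 -> e2).
The component perpendicular to the plane (e3) is invariant: v'_3 = v3 = -2.00
cos(72deg) = 0.3090, sin(72deg) = 0.9511
v'_1 = v1*cos(theta) - v2*sin(theta) = -1*0.3090 - 5*0.9511 = -5.06
v'_2 = v1*sin(theta) + v2*cos(theta) = -1*0.9511 + 5*0.3090 = 0.59
v' = -5.06*e1 + 0.59*e2 - 2.00*e3


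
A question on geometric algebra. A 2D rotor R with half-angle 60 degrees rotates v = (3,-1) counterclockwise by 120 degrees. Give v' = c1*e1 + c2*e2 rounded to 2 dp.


Rotor R = cos(60deg) - sin(60deg)*e12
Rotation angle theta = 2 * 60 = 120 degrees
v' = R*v*~R rotates v by theta.
cos(120deg) = -0.5000, sin(120deg) = 0.8660
v'_1 = 3*cos(120deg) - (-1)*sin(120deg)
= 3*(-0.5000) - (-1)*0.8660
= -0.63
v'_2 = 3*sin(120deg) + (-1)*cos(120deg)
= 3*0.8660 + (-1)*(-0.5000)
= 3.10
v' = -0.63*e1 + 3.10*e2


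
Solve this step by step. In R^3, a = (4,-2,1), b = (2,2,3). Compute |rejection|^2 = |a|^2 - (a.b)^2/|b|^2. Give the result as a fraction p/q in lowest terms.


|a|^2 = 4^2 + (-2)^2 + 1^2 = 21
|b|^2 = 2^2 + 2^2 + 3^2 = 17
a . b = 4*2 + (-2)*2 + 1*3 = 7
(a.b)^2 = 7^2 = 49
|rej|^2 = 21 - 49/17
= (357 - 49)/17
= 308/17
In lowest terms: 308/17


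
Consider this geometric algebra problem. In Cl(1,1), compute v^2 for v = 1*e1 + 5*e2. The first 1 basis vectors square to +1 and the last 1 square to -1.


v^2 = sum of c_i^2 * e_i^2
Positive signature terms (e_i^2 = +1): 1^2 = 1
Negative signature terms (e_j^2 = -1): 5^2 = 25
v^2 = 1 - 25 = -24


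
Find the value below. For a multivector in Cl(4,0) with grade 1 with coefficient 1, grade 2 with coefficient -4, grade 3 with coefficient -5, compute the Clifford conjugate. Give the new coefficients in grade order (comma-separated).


Clifford conjugate sign for grade k: (-1)^(k(k+1)/2)
Grade 1: (-1)^(1*2/2) = (-1)^1 = -1, coeff 1 -> -1
Grade 2: (-1)^(2*3/2) = (-1)^3 = -1, coeff -4 -> 4
Grade 3: (-1)^(3*4/2) = (-1)^6 = 1, coeff -5 -> -5
Conjugated coefficients: -1, 4, -5


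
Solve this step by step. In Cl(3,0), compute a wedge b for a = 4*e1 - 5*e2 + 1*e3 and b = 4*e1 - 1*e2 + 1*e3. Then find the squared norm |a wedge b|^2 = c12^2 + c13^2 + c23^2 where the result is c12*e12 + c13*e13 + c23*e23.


a wedge b = (a1*b2 - a2*b1)*e12 + (a1*b3 - a3*b1)*e13 + (a2*b3 - a3*b2)*e23
e12 coeff: 4*(-1) - (-5)*4 = -4 - (-20) = 16
e13 coeff: 4*1 - 1*4 = 4 - 4 = 0
e23 coeff: (-5)*1 - 1*(-1) = -5 - (-1) = -4
|a wedge b|^2 = 16^2 + 0^2 + (-4)^2
= 256 + 0 + 16
= 272


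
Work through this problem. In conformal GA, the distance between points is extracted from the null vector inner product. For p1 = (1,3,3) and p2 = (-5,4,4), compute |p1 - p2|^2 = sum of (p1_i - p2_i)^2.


p1 - p2 = (6, -1, -1)
|p1 - p2|^2 = 6^2 + (-1)^2 + (-1)^2
= 36 + 1 + 1
= 38


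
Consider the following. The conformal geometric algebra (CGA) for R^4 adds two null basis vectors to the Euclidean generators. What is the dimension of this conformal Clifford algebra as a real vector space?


The conformal model of R^4 uses Cl(5,1): the 4 Euclidean generators plus two extra orthogonal generators e+ (e+^2 = +1) and e- (e-^2 = -1), from which the null vectors e0, einf are built.
Number of generators m = 4 + 2 = 6.
dim Cl(p,q) = 2^m = 2^6 = 64


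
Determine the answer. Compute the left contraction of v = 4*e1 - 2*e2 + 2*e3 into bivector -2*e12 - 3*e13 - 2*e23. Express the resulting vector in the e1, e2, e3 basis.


Left contraction v _| B = <vB>_1 (grade-1 part of the geometric product vB).
Using e1_|e12 = e2, e2_|e12 = -e1, e1_|e13 = e3, e3_|e13 = -e1, e2_|e23 = e3, e3_|e23 = -e2:
e1 coeff: -v2*b12 - v3*b13 = -(-2)*(-2) - (2)*(-3) = 2
e2 coeff: v1*b12 - v3*b23 = (4)*(-2) - (2)*(-2) = -4
e3 coeff: v1*b13 + v2*b23 = (4)*(-3) + (-2)*(-2) = -8
v _| B = 2*e1 - 4*e2 - 8*e3


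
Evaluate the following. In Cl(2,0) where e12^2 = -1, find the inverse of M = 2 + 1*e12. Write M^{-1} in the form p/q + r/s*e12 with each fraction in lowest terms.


M = 2 + 1*e12, where e12^2 = -1.
Since M commutes with its reverse ~M = a - b*e12, M * ~M = a^2 - b^2*e12^2 = a^2 + b^2.
So M^{-1} = ~M / (a^2 + b^2) = (a - b*e12)/(a^2 + b^2).
a^2 + b^2 = 4 + 1 = 5
Scalar part = 2/5 = 2/5
Bivector coeff = -1/5 = -1/5
M^{-1} = 2/5 - 1/5*e12


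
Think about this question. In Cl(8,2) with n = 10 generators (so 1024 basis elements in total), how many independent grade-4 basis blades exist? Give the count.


Number of grade-k basis blades in Cl(p,q) with n = p + q is C(n, k).
n = 8 + 2 = 10
C(10, 4) = 10! / (4! * 6!)
= 3628800 / (24 * 720)
= 210


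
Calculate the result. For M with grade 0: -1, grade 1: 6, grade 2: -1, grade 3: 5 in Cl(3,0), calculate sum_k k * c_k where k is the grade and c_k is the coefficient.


Grade-weighted sum = sum of grade_k * coefficient_k
0*(-1) = 0
1*6 = 6
2*(-1) = -2
3*5 = 15
Total = 0 + 6 + (-2) + 15 = 19


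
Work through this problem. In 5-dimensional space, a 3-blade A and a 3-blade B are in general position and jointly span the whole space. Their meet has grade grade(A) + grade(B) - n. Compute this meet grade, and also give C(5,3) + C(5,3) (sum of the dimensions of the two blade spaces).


Meet grade = grade(A) + grade(B) - n
= 3 + 3 - 5 = 1
C(5,3) = 10
C(5,3) = 10
dim_A + dim_B = 10 + 10 = 20


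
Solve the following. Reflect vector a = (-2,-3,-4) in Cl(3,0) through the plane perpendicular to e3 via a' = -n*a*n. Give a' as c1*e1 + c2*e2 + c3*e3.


Reflection formula: a' = -n*a*n, with n = e3 (unit vector, n^2 = 1).
For reflection through hyperplane perp to e3:
The component along e3 flips sign, others stay.
a = (-2, -3, -4)
a' = (-2, -3, 4)
a' = -2*e1 - 3*e2 + 4*e3


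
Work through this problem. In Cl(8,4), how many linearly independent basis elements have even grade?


Even subalgebra dimension = 2^(n-1)
n = 8 + 4 = 12
2^(12 - 1) = 2^11 = 2048
Verification: sum of C(12,k) for even k = 1 + 66 + 495 + 924 + 495 + 66 + 1 = 2048
Result = 2048


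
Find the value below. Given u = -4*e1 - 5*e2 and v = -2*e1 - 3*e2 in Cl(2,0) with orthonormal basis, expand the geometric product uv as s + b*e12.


Expand: (-4*e1 - 5*e2)(-2*e1 - 3*e2)
= (-4)*(-2)*e1e1 + (-4)*(-3)*e1e2 + (-5)*(-2)*e2e1 + (-5)*(-3)*e2e2
Using e1^2 = e2^2 = 1, e2e1 = -e1e2:
Scalar part s = (-4)*(-2) + (-5)*(-3) = 8 + 15 = 23
Bivector part b = (-4)*(-3) - (-5)*(-2) = 12 - 10 = 2
uv = 23 + 2*e12


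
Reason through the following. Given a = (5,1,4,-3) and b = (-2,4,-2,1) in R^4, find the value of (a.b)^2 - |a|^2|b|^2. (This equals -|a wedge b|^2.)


a . b = 5*(-2) + 1*4 + 4*(-2) + (-3)*1
= -10 + 4 + (-8) + (-3) = -17
|a|^2 = 5^2 + 1^2 + 4^2 + (-3)^2 = 51
|b|^2 = (-2)^2 + 4^2 + (-2)^2 + 1^2 = 25
(a.b)^2 = (-17)^2 = 289
|a|^2 * |b|^2 = 51 * 25 = 1275
Result = 289 - 1275 = -986


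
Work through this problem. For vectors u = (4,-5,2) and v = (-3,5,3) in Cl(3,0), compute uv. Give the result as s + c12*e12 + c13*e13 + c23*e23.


In Cl(3,0): e_i^2 = 1, e_ie_j = -e_je_i for i != j.
Scalar part = u . v = 4*(-3) + (-5)*5 + 2*3
= -12 + (-25) + 6 = -31
e12 coeff = 4*5 - (-5)*(-3) = 20 - 15 = 5
e13 coeff = 4*3 - 2*(-3) = 12 - (-6) = 18
e23 coeff = (-5)*3 - 2*5 = -15 - 10 = -25
uv = -31 + 5*e12 + 18*e13 - 25*e23


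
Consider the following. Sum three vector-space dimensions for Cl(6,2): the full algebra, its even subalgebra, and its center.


n = 6 + 2 = 8
Total dim = 2^8 = 256
Even subalgebra dim = 2^7 = 128
n is even, so center dim = 1
Sum = 256 + 128 + 1 = 385


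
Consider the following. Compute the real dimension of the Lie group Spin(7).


Spin(n) double-covers SO(n); both have Lie algebra so(n) of dimension n(n-1)/2.
n = 7
n(n-1) = 7 * 6 = 42
dim Spin(7) = 42/2 = 21


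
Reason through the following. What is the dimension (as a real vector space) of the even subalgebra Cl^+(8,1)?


Even subalgebra dimension = 2^(n-1)
n = 8 + 1 = 9
2^(9 - 1) = 2^8 = 256
Verification: sum of C(9,k) for even k = 1 + 36 + 126 + 84 + 9 = 256
Result = 256


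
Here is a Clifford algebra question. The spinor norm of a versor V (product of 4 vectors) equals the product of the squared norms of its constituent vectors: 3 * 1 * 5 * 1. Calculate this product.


Spinor norm N(V) = |v1|^2 * |v2|^2 * ... * |v4|^2
= 3 * 1 * 5 * 1
Running product: 3, 3, 15, 15
N(V) = 15


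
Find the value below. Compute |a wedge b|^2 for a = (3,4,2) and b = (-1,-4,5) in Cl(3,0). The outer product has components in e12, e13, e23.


a wedge b = (a1*b2 - a2*b1)*e12 + (a1*b3 - a3*b1)*e13 + (a2*b3 - a3*b2)*e23
e12 coeff: 3*(-4) - 4*(-1) = -12 - (-4) = -8
e13 coeff: 3*5 - 2*(-1) = 15 - (-2) = 17
e23 coeff: 4*5 - 2*(-4) = 20 - (-8) = 28
|a wedge b|^2 = (-8)^2 + 17^2 + 28^2
= 64 + 289 + 784
= 1137


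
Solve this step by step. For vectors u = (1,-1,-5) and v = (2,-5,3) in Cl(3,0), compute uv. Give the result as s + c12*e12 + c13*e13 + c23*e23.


In Cl(3,0): e_i^2 = 1, e_ie_j = -e_je_i for i != j.
Scalar part = u . v = 1*2 + (-1)*(-5) + (-5)*3
= 2 + 5 + (-15) = -8
e12 coeff = 1*(-5) - (-1)*2 = -5 - (-2) = -3
e13 coeff = 1*3 - (-5)*2 = 3 - (-10) = 13
e23 coeff = (-1)*3 - (-5)*(-5) = -3 - 25 = -28
uv = -8 - 3*e12 + 13*e13 - 28*e23


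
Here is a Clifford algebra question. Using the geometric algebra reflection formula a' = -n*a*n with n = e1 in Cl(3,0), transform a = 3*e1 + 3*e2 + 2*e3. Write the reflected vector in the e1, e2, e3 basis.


Reflection formula: a' = -n*a*n, with n = e1 (unit vector, n^2 = 1).
For reflection through hyperplane perp to e1:
The component along e1 flips sign, others stay.
a = (3, 3, 2)
a' = (-3, 3, 2)
a' = -3*e1 + 3*e2 + 2*e3


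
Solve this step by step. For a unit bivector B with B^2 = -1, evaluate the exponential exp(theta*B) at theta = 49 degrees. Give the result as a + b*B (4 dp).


For a unit bivector B with B^2 = -1, the exponential series gives
e^(theta*B) = cos(theta) + sin(theta)*B (the GA analogue of Euler's formula).
theta = 49 degrees = 0.855211 rad
cos(49 deg) = 0.6561
sin(49 deg) = 0.7547
exp(theta*B) = 0.6561 + 0.7547*B


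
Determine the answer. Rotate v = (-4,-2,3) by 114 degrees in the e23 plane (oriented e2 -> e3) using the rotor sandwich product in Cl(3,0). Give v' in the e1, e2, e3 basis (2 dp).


Rotor R = cos(57deg) - sin(57deg)*e23
Rotation angle theta = 2 * 57 = 114 degrees in the e23 plane (e2 -> e3).
The component perpendicular to the plane (e1) is invariant: v'_1 = v1 = -4.00
cos(114deg) = -0.4067, sin(114deg) = 0.9135
v'_2 = v2*cos(theta) - v3*sin(theta) = -2*(-0.4067) - 3*0.9135 = -1.93
v'_3 = v2*sin(theta) + v3*cos(theta) = -2*0.9135 + 3*(-0.4067) = -3.05
v' = -4.00*e1 - 1.93*e2 - 3.05*e3


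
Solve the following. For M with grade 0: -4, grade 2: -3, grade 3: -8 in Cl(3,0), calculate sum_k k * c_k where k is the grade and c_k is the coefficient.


Grade-weighted sum = sum of grade_k * coefficient_k
0*(-4) = 0
2*(-3) = -6
3*(-8) = -24
Total = 0 + (-6) + (-24) = -30


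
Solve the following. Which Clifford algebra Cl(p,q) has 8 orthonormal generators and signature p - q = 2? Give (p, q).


We need p + q = 8 and p - q = 2.
Adding: 2p = 8 + 2 = 10, so p = 5.
Then q = 8 - 5 = 3.
(p, q) = (5, 3)


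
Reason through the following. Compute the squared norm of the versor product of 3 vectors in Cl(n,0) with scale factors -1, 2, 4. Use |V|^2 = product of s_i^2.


Each vector v_i has |v_i|^2 = s_i^2
Squared scales: (-1)^2 = 1, 2^2 = 4, 4^2 = 16
|V|^2 = 1 * 4 * 16
= 64


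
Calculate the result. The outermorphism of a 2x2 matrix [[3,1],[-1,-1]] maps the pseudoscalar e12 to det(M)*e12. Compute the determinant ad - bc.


The outermorphism of a linear map f sends e1^e2 to f(e1)^f(e2).
f(e1) = 3*e1 - 1*e2
f(e2) = 1*e1 - 1*e2
f(e1) ^ f(e2) = (3*e1 - 1*e2) ^ (1*e1 - 1*e2)
= 3*(-1)*e12 + (-1)*1*e21
= (-3 - (-1))*e12
= -2*e12
Coefficient = -2


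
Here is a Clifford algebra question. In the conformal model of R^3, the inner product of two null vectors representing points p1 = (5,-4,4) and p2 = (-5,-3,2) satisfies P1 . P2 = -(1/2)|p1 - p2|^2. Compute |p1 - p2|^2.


p1 - p2 = (10, -1, 2)
|p1 - p2|^2 = 10^2 + (-1)^2 + 2^2
= 100 + 1 + 4
= 105


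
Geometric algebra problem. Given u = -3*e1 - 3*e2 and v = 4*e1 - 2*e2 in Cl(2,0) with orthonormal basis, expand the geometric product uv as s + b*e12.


Expand: (-3*e1 - 3*e2)(4*e1 - 2*e2)
= (-3)*4*e1e1 + (-3)*(-2)*e1e2 + (-3)*4*e2e1 + (-3)*(-2)*e2e2
Using e1^2 = e2^2 = 1, e2e1 = -e1e2:
Scalar part s = (-3)*4 + (-3)*(-2) = -12 + 6 = -6
Bivector part b = (-3)*(-2) - (-3)*4 = 6 - (-12) = 18
uv = -6 + 18*e12


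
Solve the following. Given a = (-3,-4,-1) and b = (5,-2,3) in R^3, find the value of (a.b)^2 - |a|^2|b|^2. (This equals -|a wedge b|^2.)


a . b = (-3)*5 + (-4)*(-2) + (-1)*3
= -15 + 8 + (-3) = -10
|a|^2 = (-3)^2 + (-4)^2 + (-1)^2 = 26
|b|^2 = 5^2 + (-2)^2 + 3^2 = 38
(a.b)^2 = (-10)^2 = 100
|a|^2 * |b|^2 = 26 * 38 = 988
Result = 100 - 988 = -888


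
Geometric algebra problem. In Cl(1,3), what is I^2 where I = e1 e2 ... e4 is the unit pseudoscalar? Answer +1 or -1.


The pseudoscalar I = e1...e_n (product of all n generators) of Cl(p,q) satisfies I^2 = (-1)^(q + n(n-1)/2).
p = 1, q = 3, n = p + q = 4
n(n-1)/2 = 4 * 3 / 2 = 6
Exponent = q + n(n-1)/2 = 3 + 6 = 9
I^2 = (-1)^9 = -1


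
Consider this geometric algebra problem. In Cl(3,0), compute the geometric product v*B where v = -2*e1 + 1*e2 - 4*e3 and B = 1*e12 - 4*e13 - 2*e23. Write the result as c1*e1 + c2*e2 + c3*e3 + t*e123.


vB has grade-1 (vector) and grade-3 (trivector) parts: vB = (v _| B) + (v ^ B).
Vector part <vB>_1:
  e1: -v2*b12 - v3*b13 = -(1)*(1) - (-4)*(-4) = -17
  e2: v1*b12 - v3*b23 = (-2)*(1) - (-4)*(-2) = -10
  e3: v1*b13 + v2*b23 = (-2)*(-4) + (1)*(-2) = 6
Trivector part <vB>_3:
  e123: v1*b23 - v2*b13 + v3*b12 = (-2)*(-2) - (1)*(-4) + (-4)*(1) = 4
vB = -17*e1 - 10*e2 + 6*e3 + 4*e123


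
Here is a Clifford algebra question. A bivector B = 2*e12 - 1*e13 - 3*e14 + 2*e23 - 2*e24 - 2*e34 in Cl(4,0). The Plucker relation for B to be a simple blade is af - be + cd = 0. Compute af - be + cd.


Plucker relation: af - be + cd
a*f = 2*(-2) = -4
b*e = (-1)*(-2) = 2
c*d = (-3)*2 = -6
af - be + cd = -4 - 2 + (-6)
= -12


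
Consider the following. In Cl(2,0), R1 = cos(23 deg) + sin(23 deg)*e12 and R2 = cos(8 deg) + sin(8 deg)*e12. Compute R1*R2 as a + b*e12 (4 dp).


Same-plane rotors commute and their half-angles add:
R1*R2 = cos(a1 + a2) + sin(a1 + a2)*e12.
a1 + a2 = 23 + 8 = 31 deg
cos(31 deg) = 0.8572
sin(31 deg) = 0.5150
R1*R2 = 0.8572 + 0.5150*e12


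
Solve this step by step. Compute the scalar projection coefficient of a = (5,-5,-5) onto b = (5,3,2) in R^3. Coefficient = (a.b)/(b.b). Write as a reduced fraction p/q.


Projection coefficient = (a . b) / (b . b)
a . b = 5*5 + (-5)*3 + (-5)*2
= 25 + (-15) + (-10) = 0
b . b = 5^2 + 3^2 + 2^2
= 25 + 9 + 4 = 38
Coefficient = 0/38
In lowest terms: 0/1


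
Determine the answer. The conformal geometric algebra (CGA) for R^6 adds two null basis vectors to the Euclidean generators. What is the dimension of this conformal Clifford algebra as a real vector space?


The conformal model of R^6 uses Cl(7,1): the 6 Euclidean generators plus two extra orthogonal generators e+ (e+^2 = +1) and e- (e-^2 = -1), from which the null vectors e0, einf are built.
Number of generators m = 6 + 2 = 8.
dim Cl(p,q) = 2^m = 2^8 = 256


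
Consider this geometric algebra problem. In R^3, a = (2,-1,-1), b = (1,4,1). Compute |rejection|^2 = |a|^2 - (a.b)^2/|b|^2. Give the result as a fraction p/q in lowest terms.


|a|^2 = 2^2 + (-1)^2 + (-1)^2 = 6
|b|^2 = 1^2 + 4^2 + 1^2 = 18
a . b = 2*1 + (-1)*4 + (-1)*1 = -3
(a.b)^2 = (-3)^2 = 9
|rej|^2 = 6 - 9/18
= (108 - 9)/18
= 99/18
In lowest terms: 11/2


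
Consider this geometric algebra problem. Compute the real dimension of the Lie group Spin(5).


Spin(n) double-covers SO(n); both have Lie algebra so(n) of dimension n(n-1)/2.
n = 5
n(n-1) = 5 * 4 = 20
dim Spin(5) = 20/2 = 10


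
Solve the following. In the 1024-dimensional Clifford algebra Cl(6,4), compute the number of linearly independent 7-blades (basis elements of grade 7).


Number of grade-k basis blades in Cl(p,q) with n = p + q is C(n, k).
n = 6 + 4 = 10
C(10, 7) = 10! / (7! * 3!)
= 3628800 / (5040 * 6)
= 120


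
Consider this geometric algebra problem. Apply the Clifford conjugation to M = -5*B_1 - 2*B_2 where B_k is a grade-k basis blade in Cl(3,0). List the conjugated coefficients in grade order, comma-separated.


Clifford conjugate sign for grade k: (-1)^(k(k+1)/2)
Grade 1: (-1)^(1*2/2) = (-1)^1 = -1, coeff -5 -> 5
Grade 2: (-1)^(2*3/2) = (-1)^3 = -1, coeff -2 -> 2
Conjugated coefficients: 5, 2


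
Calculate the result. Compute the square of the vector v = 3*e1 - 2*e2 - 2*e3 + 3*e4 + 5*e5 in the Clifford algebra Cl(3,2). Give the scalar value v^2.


v^2 = sum of c_i^2 * e_i^2
Positive signature terms (e_i^2 = +1): 3^2 + (-2)^2 + (-2)^2 = 17
Negative signature terms (e_j^2 = -1): 3^2 + 5^2 = 34
v^2 = 17 - 34 = -17


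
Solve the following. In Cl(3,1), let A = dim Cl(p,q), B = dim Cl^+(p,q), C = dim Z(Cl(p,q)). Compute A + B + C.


n = 3 + 1 = 4
Total dim = 2^4 = 16
Even subalgebra dim = 2^3 = 8
n is even, so center dim = 1
Sum = 16 + 8 + 1 = 25


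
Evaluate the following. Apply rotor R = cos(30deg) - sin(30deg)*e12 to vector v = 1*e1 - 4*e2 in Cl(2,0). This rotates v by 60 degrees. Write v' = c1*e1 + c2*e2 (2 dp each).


Rotor R = cos(30deg) - sin(30deg)*e12
Rotation angle theta = 2 * 30 = 60 degrees
v' = R*v*~R rotates v by theta.
cos(60deg) = 0.5000, sin(60deg) = 0.8660
v'_1 = 1*cos(60deg) - (-4)*sin(60deg)
= 1*0.5000 - (-4)*0.8660
= 3.96
v'_2 = 1*sin(60deg) + (-4)*cos(60deg)
= 1*0.8660 + (-4)*0.5000
= -1.13
v' = 3.96*e1 - 1.13*e2


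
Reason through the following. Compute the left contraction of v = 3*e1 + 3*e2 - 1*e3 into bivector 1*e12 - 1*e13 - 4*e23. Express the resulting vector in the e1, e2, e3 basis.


Left contraction v _| B = <vB>_1 (grade-1 part of the geometric product vB).
Using e1_|e12 = e2, e2_|e12 = -e1, e1_|e13 = e3, e3_|e13 = -e1, e2_|e23 = e3, e3_|e23 = -e2:
e1 coeff: -v2*b12 - v3*b13 = -(3)*(1) - (-1)*(-1) = -4
e2 coeff: v1*b12 - v3*b23 = (3)*(1) - (-1)*(-4) = -1
e3 coeff: v1*b13 + v2*b23 = (3)*(-1) + (3)*(-4) = -15
v _| B = -4*e1 - 1*e2 - 15*e3


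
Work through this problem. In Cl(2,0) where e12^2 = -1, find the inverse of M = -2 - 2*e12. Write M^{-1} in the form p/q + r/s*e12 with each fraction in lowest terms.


M = -2 - 2*e12, where e12^2 = -1.
Since M commutes with its reverse ~M = a - b*e12, M * ~M = a^2 - b^2*e12^2 = a^2 + b^2.
So M^{-1} = ~M / (a^2 + b^2) = (a - b*e12)/(a^2 + b^2).
a^2 + b^2 = 4 + 4 = 8
Scalar part = -2/8 = -1/4
Bivector coeff = 2/8 = 1/4
M^{-1} = -1/4 + 1/4*e12


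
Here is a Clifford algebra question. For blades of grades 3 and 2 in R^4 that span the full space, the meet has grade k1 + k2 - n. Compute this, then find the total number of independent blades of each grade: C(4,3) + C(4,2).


Meet grade = grade(A) + grade(B) - n
= 3 + 2 - 4 = 1
C(4,3) = 4
C(4,2) = 6
dim_A + dim_B = 4 + 6 = 10


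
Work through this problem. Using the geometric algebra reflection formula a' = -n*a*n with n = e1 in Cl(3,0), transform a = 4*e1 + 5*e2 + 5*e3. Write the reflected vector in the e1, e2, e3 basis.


Reflection formula: a' = -n*a*n, with n = e1 (unit vector, n^2 = 1).
For reflection through hyperplane perp to e1:
The component along e1 flips sign, others stay.
a = (4, 5, 5)
a' = (-4, 5, 5)
a' = -4*e1 + 5*e2 + 5*e3


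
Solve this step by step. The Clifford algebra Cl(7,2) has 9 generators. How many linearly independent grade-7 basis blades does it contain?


Number of grade-k basis blades in Cl(p,q) with n = p + q is C(n, k).
n = 7 + 2 = 9
C(9, 7) = 9! / (7! * 2!)
= 362880 / (5040 * 2)
= 36


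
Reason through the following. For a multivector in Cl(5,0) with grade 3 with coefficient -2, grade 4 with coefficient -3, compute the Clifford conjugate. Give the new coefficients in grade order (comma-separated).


Clifford conjugate sign for grade k: (-1)^(k(k+1)/2)
Grade 3: (-1)^(3*4/2) = (-1)^6 = 1, coeff -2 -> -2
Grade 4: (-1)^(4*5/2) = (-1)^10 = 1, coeff -3 -> -3
Conjugated coefficients: -2, -3


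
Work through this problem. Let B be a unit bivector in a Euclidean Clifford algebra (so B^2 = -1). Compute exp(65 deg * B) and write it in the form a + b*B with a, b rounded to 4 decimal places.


For a unit bivector B with B^2 = -1, the exponential series gives
e^(theta*B) = cos(theta) + sin(theta)*B (the GA analogue of Euler's formula).
theta = 65 degrees = 1.134464 rad
cos(65 deg) = 0.4226
sin(65 deg) = 0.9063
exp(theta*B) = 0.4226 + 0.9063*B


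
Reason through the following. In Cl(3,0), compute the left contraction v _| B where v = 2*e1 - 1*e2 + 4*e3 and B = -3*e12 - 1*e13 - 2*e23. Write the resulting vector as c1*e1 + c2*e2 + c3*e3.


Left contraction v _| B = <vB>_1 (grade-1 part of the geometric product vB).
Using e1_|e12 = e2, e2_|e12 = -e1, e1_|e13 = e3, e3_|e13 = -e1, e2_|e23 = e3, e3_|e23 = -e2:
e1 coeff: -v2*b12 - v3*b13 = -(-1)*(-3) - (4)*(-1) = 1
e2 coeff: v1*b12 - v3*b23 = (2)*(-3) - (4)*(-2) = 2
e3 coeff: v1*b13 + v2*b23 = (2)*(-1) + (-1)*(-2) = 0
v _| B = 1*e1 + 2*e2 + 0*e3


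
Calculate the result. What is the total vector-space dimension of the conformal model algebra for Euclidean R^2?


The conformal model of R^2 uses Cl(3,1): the 2 Euclidean generators plus two extra orthogonal generators e+ (e+^2 = +1) and e- (e-^2 = -1), from which the null vectors e0, einf are built.
Number of generators m = 2 + 2 = 4.
dim Cl(p,q) = 2^m = 2^4 = 16


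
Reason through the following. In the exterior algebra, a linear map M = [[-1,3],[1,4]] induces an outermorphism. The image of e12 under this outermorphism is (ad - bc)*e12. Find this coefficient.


The outermorphism of a linear map f sends e1^e2 to f(e1)^f(e2).
f(e1) = -1*e1 + 1*e2
f(e2) = 3*e1 + 4*e2
f(e1) ^ f(e2) = (-1*e1 + 1*e2) ^ (3*e1 + 4*e2)
= (-1)*4*e12 + 1*3*e21
= (-4 - 3)*e12
= -7*e12
Coefficient = -7


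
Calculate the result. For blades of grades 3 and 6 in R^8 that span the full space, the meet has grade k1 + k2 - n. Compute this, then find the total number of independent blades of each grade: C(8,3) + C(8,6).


Meet grade = grade(A) + grade(B) - n
= 3 + 6 - 8 = 1
C(8,3) = 56
C(8,6) = 28
dim_A + dim_B = 56 + 28 = 84


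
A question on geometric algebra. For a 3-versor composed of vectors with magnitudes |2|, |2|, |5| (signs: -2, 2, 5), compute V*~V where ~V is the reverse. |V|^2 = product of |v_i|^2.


Each vector v_i has |v_i|^2 = s_i^2
Squared scales: (-2)^2 = 4, 2^2 = 4, 5^2 = 25
|V|^2 = 4 * 4 * 25
= 400


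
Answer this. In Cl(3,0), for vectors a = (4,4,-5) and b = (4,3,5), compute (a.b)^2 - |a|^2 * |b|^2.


a . b = 4*4 + 4*3 + (-5)*5
= 16 + 12 + (-25) = 3
|a|^2 = 4^2 + 4^2 + (-5)^2 = 57
|b|^2 = 4^2 + 3^2 + 5^2 = 50
(a.b)^2 = 3^2 = 9
|a|^2 * |b|^2 = 57 * 50 = 2850
Result = 9 - 2850 = -2841


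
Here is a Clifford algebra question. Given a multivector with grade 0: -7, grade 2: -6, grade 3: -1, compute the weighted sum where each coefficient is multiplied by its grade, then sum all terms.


Grade-weighted sum = sum of grade_k * coefficient_k
0*(-7) = 0
2*(-6) = -12
3*(-1) = -3
Total = 0 + (-12) + (-3) = -15


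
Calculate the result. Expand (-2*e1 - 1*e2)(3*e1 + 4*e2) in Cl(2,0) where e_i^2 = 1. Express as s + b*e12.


Expand: (-2*e1 - 1*e2)(3*e1 + 4*e2)
= (-2)*3*e1e1 + (-2)*4*e1e2 + (-1)*3*e2e1 + (-1)*4*e2e2
Using e1^2 = e2^2 = 1, e2e1 = -e1e2:
Scalar part s = (-2)*3 + (-1)*4 = -6 + (-4) = -10
Bivector part b = (-2)*4 - (-1)*3 = -8 - (-3) = -5
uv = -10 - 5*e12


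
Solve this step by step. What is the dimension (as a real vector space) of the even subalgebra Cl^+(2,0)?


Even subalgebra dimension = 2^(n-1)
n = 2 + 0 = 2
2^(2 - 1) = 2^1 = 2
Verification: sum of C(2,k) for even k = 1 + 1 = 2
Result = 2


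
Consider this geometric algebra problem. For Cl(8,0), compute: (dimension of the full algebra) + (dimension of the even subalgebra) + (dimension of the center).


n = 8 + 0 = 8
Total dim = 2^8 = 256
Even subalgebra dim = 2^7 = 128
n is even, so center dim = 1
Sum = 256 + 128 + 1 = 385


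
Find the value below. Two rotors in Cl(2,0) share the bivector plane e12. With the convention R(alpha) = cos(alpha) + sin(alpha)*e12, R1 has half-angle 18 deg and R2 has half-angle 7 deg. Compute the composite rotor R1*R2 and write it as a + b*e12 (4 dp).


Same-plane rotors commute and their half-angles add:
R1*R2 = cos(a1 + a2) + sin(a1 + a2)*e12.
a1 + a2 = 18 + 7 = 25 deg
cos(25 deg) = 0.9063
sin(25 deg) = 0.4226
R1*R2 = 0.9063 + 0.4226*e12


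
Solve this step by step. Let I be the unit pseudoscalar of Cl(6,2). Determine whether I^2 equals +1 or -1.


The pseudoscalar I = e1...e_n (product of all n generators) of Cl(p,q) satisfies I^2 = (-1)^(q + n(n-1)/2).
p = 6, q = 2, n = p + q = 8
n(n-1)/2 = 8 * 7 / 2 = 28
Exponent = q + n(n-1)/2 = 2 + 28 = 30
I^2 = (-1)^30 = +1


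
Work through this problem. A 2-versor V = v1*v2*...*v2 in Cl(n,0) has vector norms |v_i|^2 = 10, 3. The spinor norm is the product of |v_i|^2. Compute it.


Spinor norm N(V) = |v1|^2 * |v2|^2 * ... * |v2|^2
= 10 * 3
Running product: 10, 30
N(V) = 30


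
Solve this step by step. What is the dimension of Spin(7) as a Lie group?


Spin(n) double-covers SO(n); both have Lie algebra so(n) of dimension n(n-1)/2.
n = 7
n(n-1) = 7 * 6 = 42
dim Spin(7) = 42/2 = 21


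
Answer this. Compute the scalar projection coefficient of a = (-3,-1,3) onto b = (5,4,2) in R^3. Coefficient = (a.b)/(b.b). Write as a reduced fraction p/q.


Projection coefficient = (a . b) / (b . b)
a . b = (-3)*5 + (-1)*4 + 3*2
= -15 + (-4) + 6 = -13
b . b = 5^2 + 4^2 + 2^2
= 25 + 16 + 4 = 45
Coefficient = -13/45
In lowest terms: -13/45


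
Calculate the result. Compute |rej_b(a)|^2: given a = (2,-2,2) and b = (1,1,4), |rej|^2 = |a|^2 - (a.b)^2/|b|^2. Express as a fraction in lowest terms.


|a|^2 = 2^2 + (-2)^2 + 2^2 = 12
|b|^2 = 1^2 + 1^2 + 4^2 = 18
a . b = 2*1 + (-2)*1 + 2*4 = 8
(a.b)^2 = 8^2 = 64
|rej|^2 = 12 - 64/18
= (216 - 64)/18
= 152/18
In lowest terms: 76/9


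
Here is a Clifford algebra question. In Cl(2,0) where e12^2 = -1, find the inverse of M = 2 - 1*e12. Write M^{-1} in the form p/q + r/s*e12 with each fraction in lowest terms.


M = 2 - 1*e12, where e12^2 = -1.
Since M commutes with its reverse ~M = a - b*e12, M * ~M = a^2 - b^2*e12^2 = a^2 + b^2.
So M^{-1} = ~M / (a^2 + b^2) = (a - b*e12)/(a^2 + b^2).
a^2 + b^2 = 4 + 1 = 5
Scalar part = 2/5 = 2/5
Bivector coeff = 1/5 = 1/5
M^{-1} = 2/5 + 1/5*e12


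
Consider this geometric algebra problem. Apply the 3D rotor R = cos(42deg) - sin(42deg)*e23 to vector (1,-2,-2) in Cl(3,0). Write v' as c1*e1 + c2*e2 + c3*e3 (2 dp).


Rotor R = cos(42deg) - sin(42deg)*e23
Rotation angle theta = 2 * 42 = 84 degrees in the e23 plane (e2 -> e3).
The component perpendicular to the plane (e1) is invariant: v'_1 = v1 = 1.00
cos(84deg) = 0.1045, sin(84deg) = 0.9945
v'_2 = v2*cos(theta) - v3*sin(theta) = -2*0.1045 - (-2)*0.9945 = 1.78
v'_3 = v2*sin(theta) + v3*cos(theta) = -2*0.9945 + (-2)*0.1045 = -2.20
v' = 1.00*e1 + 1.78*e2 - 2.20*e3


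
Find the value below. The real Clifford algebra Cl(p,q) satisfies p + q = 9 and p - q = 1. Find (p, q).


We need p + q = 9 and p - q = 1.
Adding: 2p = 9 + 1 = 10, so p = 5.
Then q = 9 - 5 = 4.
(p, q) = (5, 4)


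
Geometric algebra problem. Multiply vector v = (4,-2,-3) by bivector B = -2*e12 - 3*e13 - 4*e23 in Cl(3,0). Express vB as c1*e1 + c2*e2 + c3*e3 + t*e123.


vB has grade-1 (vector) and grade-3 (trivector) parts: vB = (v _| B) + (v ^ B).
Vector part <vB>_1:
  e1: -v2*b12 - v3*b13 = -(-2)*(-2) - (-3)*(-3) = -13
  e2: v1*b12 - v3*b23 = (4)*(-2) - (-3)*(-4) = -20
  e3: v1*b13 + v2*b23 = (4)*(-3) + (-2)*(-4) = -4
Trivector part <vB>_3:
  e123: v1*b23 - v2*b13 + v3*b12 = (4)*(-4) - (-2)*(-3) + (-3)*(-2) = -16
vB = -13*e1 - 20*e2 - 4*e3 - 16*e123


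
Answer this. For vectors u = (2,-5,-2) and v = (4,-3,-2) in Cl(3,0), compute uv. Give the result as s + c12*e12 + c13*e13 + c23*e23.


In Cl(3,0): e_i^2 = 1, e_ie_j = -e_je_i for i != j.
Scalar part = u . v = 2*4 + (-5)*(-3) + (-2)*(-2)
= 8 + 15 + 4 = 27
e12 coeff = 2*(-3) - (-5)*4 = -6 - (-20) = 14
e13 coeff = 2*(-2) - (-2)*4 = -4 - (-8) = 4
e23 coeff = (-5)*(-2) - (-2)*(-3) = 10 - 6 = 4
uv = 27 + 14*e12 + 4*e13 + 4*e23


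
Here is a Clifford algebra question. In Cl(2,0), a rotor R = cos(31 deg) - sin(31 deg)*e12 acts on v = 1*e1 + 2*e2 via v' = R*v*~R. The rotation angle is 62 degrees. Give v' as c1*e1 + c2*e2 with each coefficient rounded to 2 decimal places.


Rotor R = cos(31deg) - sin(31deg)*e12
Rotation angle theta = 2 * 31 = 62 degrees
v' = R*v*~R rotates v by theta.
cos(62deg) = 0.4695, sin(62deg) = 0.8829
v'_1 = 1*cos(62deg) - 2*sin(62deg)
= 1*0.4695 - 2*0.8829
= -1.30
v'_2 = 1*sin(62deg) + 2*cos(62deg)
= 1*0.8829 + 2*0.4695
= 1.82
v' = -1.30*e1 + 1.82*e2


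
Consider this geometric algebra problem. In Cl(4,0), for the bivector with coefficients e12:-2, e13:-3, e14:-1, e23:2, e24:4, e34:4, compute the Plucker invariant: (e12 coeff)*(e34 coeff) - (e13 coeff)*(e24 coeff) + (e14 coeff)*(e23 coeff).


Plucker relation: af - be + cd
a*f = (-2)*4 = -8
b*e = (-3)*4 = -12
c*d = (-1)*2 = -2
af - be + cd = -8 - (-12) + (-2)
= 2


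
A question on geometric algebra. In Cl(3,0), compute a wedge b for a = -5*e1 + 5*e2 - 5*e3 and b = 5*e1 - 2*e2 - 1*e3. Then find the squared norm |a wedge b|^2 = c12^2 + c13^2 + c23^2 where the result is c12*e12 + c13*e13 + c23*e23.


a wedge b = (a1*b2 - a2*b1)*e12 + (a1*b3 - a3*b1)*e13 + (a2*b3 - a3*b2)*e23
e12 coeff: (-5)*(-2) - 5*5 = 10 - 25 = -15
e13 coeff: (-5)*(-1) - (-5)*5 = 5 - (-25) = 30
e23 coeff: 5*(-1) - (-5)*(-2) = -5 - 10 = -15
|a wedge b|^2 = (-15)^2 + 30^2 + (-15)^2
= 225 + 900 + 225
= 1350


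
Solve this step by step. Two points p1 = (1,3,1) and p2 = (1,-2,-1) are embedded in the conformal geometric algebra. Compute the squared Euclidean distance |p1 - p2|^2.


p1 - p2 = (0, 5, 2)
|p1 - p2|^2 = 0^2 + 5^2 + 2^2
= 0 + 25 + 4
= 29


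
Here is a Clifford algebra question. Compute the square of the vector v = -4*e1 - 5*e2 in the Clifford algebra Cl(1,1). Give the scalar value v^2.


v^2 = sum of c_i^2 * e_i^2
Positive signature terms (e_i^2 = +1): (-4)^2 = 16
Negative signature terms (e_j^2 = -1): (-5)^2 = 25
v^2 = 16 - 25 = -9


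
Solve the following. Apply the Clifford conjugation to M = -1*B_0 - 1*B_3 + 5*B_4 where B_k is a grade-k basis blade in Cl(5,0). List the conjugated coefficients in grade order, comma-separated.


Clifford conjugate sign for grade k: (-1)^(k(k+1)/2)
Grade 0: (-1)^(0*1/2) = (-1)^0 = 1, coeff -1 -> -1
Grade 3: (-1)^(3*4/2) = (-1)^6 = 1, coeff -1 -> -1
Grade 4: (-1)^(4*5/2) = (-1)^10 = 1, coeff 5 -> 5
Conjugated coefficients: -1, -1, 5


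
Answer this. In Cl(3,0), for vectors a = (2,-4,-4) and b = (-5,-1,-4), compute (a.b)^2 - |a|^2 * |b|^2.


a . b = 2*(-5) + (-4)*(-1) + (-4)*(-4)
= -10 + 4 + 16 = 10
|a|^2 = 2^2 + (-4)^2 + (-4)^2 = 36
|b|^2 = (-5)^2 + (-1)^2 + (-4)^2 = 42
(a.b)^2 = 10^2 = 100
|a|^2 * |b|^2 = 36 * 42 = 1512
Result = 100 - 1512 = -1412


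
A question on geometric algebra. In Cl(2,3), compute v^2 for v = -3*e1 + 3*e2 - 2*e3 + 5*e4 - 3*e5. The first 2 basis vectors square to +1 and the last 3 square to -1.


v^2 = sum of c_i^2 * e_i^2
Positive signature terms (e_i^2 = +1): (-3)^2 + 3^2 = 18
Negative signature terms (e_j^2 = -1): (-2)^2 + 5^2 + (-3)^2 = 38
v^2 = 18 - 38 = -20


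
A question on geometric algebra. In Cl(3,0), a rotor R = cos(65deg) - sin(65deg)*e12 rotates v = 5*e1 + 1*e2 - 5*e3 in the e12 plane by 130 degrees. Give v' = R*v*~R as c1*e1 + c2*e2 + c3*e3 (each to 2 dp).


Rotor R = cos(65deg) - sin(65deg)*e12
Rotation angle theta = 2 * 65 = 130 degrees in the e12 plane (e1 -> e2).
The component perpendicular to the plane (e3) is invariant: v'_3 = v3 = -5.00
cos(130deg) = -0.6428, sin(130deg) = 0.7660
v'_1 = v1*cos(theta) - v2*sin(theta) = 5*(-0.6428) - 1*0.7660 = -3.98
v'_2 = v1*sin(theta) + v2*cos(theta) = 5*0.7660 + 1*(-0.6428) = 3.19
v' = -3.98*e1 + 3.19*e2 - 5.00*e3


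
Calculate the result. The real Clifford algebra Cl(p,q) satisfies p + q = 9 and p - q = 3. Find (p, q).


We need p + q = 9 and p - q = 3.
Adding: 2p = 9 + 3 = 12, so p = 6.
Then q = 9 - 6 = 3.
(p, q) = (6, 3)


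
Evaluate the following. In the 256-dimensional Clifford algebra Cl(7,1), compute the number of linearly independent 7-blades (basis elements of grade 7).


Number of grade-k basis blades in Cl(p,q) with n = p + q is C(n, k).
n = 7 + 1 = 8
C(8, 7) = 8! / (7! * 1!)
= 40320 / (5040 * 1)
= 8


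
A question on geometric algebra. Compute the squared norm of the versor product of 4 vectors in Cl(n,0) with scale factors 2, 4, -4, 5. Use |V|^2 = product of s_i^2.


Each vector v_i has |v_i|^2 = s_i^2
Squared scales: 2^2 = 4, 4^2 = 16, (-4)^2 = 16, 5^2 = 25
|V|^2 = 4 * 16 * 16 * 25
= 25600


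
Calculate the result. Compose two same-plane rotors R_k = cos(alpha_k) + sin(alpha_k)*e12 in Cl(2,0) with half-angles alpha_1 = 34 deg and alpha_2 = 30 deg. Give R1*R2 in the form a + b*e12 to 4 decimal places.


Same-plane rotors commute and their half-angles add:
R1*R2 = cos(a1 + a2) + sin(a1 + a2)*e12.
a1 + a2 = 34 + 30 = 64 deg
cos(64 deg) = 0.4384
sin(64 deg) = 0.8988
R1*R2 = 0.4384 + 0.8988*e12


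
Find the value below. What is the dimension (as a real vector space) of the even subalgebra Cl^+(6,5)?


Even subalgebra dimension = 2^(n-1)
n = 6 + 5 = 11
2^(11 - 1) = 2^10 = 1024
Verification: sum of C(11,k) for even k = 1 + 55 + 330 + 462 + 165 + 11 = 1024
Result = 1024


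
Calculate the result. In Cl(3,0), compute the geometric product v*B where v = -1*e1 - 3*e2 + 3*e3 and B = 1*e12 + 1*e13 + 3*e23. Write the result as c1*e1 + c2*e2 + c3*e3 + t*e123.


vB has grade-1 (vector) and grade-3 (trivector) parts: vB = (v _| B) + (v ^ B).
Vector part <vB>_1:
  e1: -v2*b12 - v3*b13 = -(-3)*(1) - (3)*(1) = 0
  e2: v1*b12 - v3*b23 = (-1)*(1) - (3)*(3) = -10
  e3: v1*b13 + v2*b23 = (-1)*(1) + (-3)*(3) = -10
Trivector part <vB>_3:
  e123: v1*b23 - v2*b13 + v3*b12 = (-1)*(3) - (-3)*(1) + (3)*(1) = 3
vB = 0*e1 - 10*e2 - 10*e3 + 3*e123


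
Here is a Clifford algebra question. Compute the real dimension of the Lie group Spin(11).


Spin(n) double-covers SO(n); both have Lie algebra so(n) of dimension n(n-1)/2.
n = 11
n(n-1) = 11 * 10 = 110
dim Spin(11) = 110/2 = 55


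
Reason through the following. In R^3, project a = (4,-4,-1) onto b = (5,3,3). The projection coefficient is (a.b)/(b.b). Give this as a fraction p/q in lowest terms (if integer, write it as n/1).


Projection coefficient = (a . b) / (b . b)
a . b = 4*5 + (-4)*3 + (-1)*3
= 20 + (-12) + (-3) = 5
b . b = 5^2 + 3^2 + 3^2
= 25 + 9 + 9 = 43
Coefficient = 5/43
In lowest terms: 5/43


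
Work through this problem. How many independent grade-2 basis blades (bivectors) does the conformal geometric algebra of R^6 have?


The conformal model of R^6 uses Cl(7,1) with m = 6 + 2 = 8 generators.
Number of grade-2 blades = C(m, 2) = C(8, 2)
= 8*7/2 = 28


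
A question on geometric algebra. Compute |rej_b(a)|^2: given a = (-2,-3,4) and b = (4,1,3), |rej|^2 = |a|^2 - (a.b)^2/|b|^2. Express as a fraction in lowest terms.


|a|^2 = (-2)^2 + (-3)^2 + 4^2 = 29
|b|^2 = 4^2 + 1^2 + 3^2 = 26
a . b = (-2)*4 + (-3)*1 + 4*3 = 1
(a.b)^2 = 1^2 = 1
|rej|^2 = 29 - 1/26
= (754 - 1)/26
= 753/26
In lowest terms: 753/26


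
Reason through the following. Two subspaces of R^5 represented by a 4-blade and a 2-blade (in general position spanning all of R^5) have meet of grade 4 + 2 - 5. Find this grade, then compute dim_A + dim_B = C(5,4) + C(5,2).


Meet grade = grade(A) + grade(B) - n
= 4 + 2 - 5 = 1
C(5,4) = 5
C(5,2) = 10
dim_A + dim_B = 5 + 10 = 15


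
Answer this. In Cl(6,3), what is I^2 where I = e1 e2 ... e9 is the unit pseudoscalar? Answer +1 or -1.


The pseudoscalar I = e1...e_n (product of all n generators) of Cl(p,q) satisfies I^2 = (-1)^(q + n(n-1)/2).
p = 6, q = 3, n = p + q = 9
n(n-1)/2 = 9 * 8 / 2 = 36
Exponent = q + n(n-1)/2 = 3 + 36 = 39
I^2 = (-1)^39 = -1


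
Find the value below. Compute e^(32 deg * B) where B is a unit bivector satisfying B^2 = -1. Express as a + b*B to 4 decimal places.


For a unit bivector B with B^2 = -1, the exponential series gives
e^(theta*B) = cos(theta) + sin(theta)*B (the GA analogue of Euler's formula).
theta = 32 degrees = 0.558505 rad
cos(32 deg) = 0.8480
sin(32 deg) = 0.5299
exp(theta*B) = 0.8480 + 0.5299*B


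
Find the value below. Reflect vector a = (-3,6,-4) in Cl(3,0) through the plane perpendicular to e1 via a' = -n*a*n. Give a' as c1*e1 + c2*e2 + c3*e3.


Reflection formula: a' = -n*a*n, with n = e1 (unit vector, n^2 = 1).
For reflection through hyperplane perp to e1:
The component along e1 flips sign, others stay.
a = (-3, 6, -4)
a' = (3, 6, -4)
a' = 3*e1 + 6*e2 - 4*e3
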